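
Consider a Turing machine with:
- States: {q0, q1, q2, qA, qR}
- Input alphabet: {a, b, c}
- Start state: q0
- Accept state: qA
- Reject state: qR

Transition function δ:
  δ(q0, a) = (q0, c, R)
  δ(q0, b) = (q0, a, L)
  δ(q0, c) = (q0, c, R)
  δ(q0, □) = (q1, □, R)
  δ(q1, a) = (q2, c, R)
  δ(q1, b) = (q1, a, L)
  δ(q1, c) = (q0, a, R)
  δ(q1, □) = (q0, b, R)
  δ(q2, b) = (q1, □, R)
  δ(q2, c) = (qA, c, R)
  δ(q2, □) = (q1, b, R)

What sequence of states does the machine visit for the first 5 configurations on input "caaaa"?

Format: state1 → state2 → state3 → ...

Execution trace:
Initial: [q0]caaaa
Step 1: δ(q0, c) = (q0, c, R) → c[q0]aaaa
Step 2: δ(q0, a) = (q0, c, R) → cc[q0]aaa
Step 3: δ(q0, a) = (q0, c, R) → ccc[q0]aa
Step 4: δ(q0, a) = (q0, c, R) → cccc[q0]a

State sequence: q0 → q0 → q0 → q0 → q0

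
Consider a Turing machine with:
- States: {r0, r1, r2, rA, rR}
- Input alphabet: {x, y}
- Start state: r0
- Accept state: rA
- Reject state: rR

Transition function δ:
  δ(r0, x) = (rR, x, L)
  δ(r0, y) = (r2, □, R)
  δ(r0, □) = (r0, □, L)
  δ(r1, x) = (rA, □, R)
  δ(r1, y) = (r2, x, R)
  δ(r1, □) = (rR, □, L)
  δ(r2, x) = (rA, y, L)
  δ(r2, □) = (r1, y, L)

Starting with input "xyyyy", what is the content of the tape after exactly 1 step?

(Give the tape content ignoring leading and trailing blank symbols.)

Execution trace:
Initial: [r0]xyyyy
Step 1: δ(r0, x) = (rR, x, L) → [rR]□xyyyy

The machine reaches the reject state rR and halts.

After 1 step, the tape (ignoring leading/trailing blanks) is: xyyyy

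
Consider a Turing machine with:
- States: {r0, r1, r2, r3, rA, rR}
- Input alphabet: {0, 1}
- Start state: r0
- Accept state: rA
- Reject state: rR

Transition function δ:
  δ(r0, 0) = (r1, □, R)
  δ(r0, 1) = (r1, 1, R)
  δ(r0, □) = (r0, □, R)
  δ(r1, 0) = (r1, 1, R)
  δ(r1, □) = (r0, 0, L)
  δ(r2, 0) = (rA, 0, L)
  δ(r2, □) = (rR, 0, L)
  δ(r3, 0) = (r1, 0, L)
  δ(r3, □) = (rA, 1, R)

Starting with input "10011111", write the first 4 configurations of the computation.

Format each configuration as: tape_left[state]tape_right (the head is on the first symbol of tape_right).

Transitions applied:
Step 1: δ(r0, 1) = (r1, 1, R)
Step 2: δ(r1, 0) = (r1, 1, R)
Step 3: δ(r1, 0) = (r1, 1, R)

The first 4 configurations are:
[r0]10011111 ⊢ 1[r1]0011111 ⊢ 11[r1]011111 ⊢ 111[r1]11111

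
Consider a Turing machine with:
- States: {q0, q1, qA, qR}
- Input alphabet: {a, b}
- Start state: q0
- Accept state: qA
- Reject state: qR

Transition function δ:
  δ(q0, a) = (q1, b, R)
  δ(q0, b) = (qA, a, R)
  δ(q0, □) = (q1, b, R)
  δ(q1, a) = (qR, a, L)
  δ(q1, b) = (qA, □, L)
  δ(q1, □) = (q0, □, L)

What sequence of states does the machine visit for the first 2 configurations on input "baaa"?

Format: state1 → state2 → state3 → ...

Execution trace:
Initial: [q0]baaa
Step 1: δ(q0, b) = (qA, a, R) → a[qA]aaa

The machine reaches the accept state qA and halts.

State sequence: q0 → qA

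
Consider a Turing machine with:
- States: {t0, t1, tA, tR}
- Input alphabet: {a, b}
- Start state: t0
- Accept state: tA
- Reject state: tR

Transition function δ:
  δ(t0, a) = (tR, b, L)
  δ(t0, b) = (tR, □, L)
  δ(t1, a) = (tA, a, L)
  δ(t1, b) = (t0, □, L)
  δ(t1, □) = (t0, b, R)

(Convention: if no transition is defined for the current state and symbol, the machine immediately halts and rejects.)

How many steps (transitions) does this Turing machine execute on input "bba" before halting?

Execution trace:
Initial: [t0]bba
Step 1: δ(t0, b) = (tR, □, L) → [tR]□□ba

The machine reaches the reject state tR and halts.

The machine executed 1 step before halting.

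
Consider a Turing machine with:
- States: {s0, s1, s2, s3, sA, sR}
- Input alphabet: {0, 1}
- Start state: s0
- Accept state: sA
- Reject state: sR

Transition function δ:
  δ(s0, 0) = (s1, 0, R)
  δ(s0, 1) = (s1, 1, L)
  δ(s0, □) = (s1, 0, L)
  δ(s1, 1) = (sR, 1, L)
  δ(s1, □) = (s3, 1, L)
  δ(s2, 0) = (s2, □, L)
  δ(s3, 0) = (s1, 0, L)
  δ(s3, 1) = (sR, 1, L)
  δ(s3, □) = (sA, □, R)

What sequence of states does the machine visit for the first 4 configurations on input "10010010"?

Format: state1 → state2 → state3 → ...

Execution trace:
Initial: [s0]10010010
Step 1: δ(s0, 1) = (s1, 1, L) → [s1]□10010010
Step 2: δ(s1, □) = (s3, 1, L) → [s3]□110010010
Step 3: δ(s3, □) = (sA, □, R) → □[sA]110010010

The machine reaches the accept state sA and halts.

State sequence: s0 → s1 → s3 → sA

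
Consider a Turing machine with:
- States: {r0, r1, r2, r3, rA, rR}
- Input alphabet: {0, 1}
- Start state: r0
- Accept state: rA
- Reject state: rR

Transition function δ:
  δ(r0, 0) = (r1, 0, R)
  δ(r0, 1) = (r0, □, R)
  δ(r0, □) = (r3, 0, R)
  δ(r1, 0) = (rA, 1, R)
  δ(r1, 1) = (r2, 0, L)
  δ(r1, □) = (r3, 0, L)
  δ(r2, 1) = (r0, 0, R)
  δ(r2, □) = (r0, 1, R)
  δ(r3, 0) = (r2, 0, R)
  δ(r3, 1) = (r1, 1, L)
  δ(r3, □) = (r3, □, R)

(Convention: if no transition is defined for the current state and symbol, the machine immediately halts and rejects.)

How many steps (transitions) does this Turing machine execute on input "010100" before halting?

Execution trace:
Initial: [r0]010100
Step 1: δ(r0, 0) = (r1, 0, R) → 0[r1]10100
Step 2: δ(r1, 1) = (r2, 0, L) → [r2]000100

No transition is defined for δ(r2, 0). By convention the machine halts and rejects.

The machine executed 2 steps before halting.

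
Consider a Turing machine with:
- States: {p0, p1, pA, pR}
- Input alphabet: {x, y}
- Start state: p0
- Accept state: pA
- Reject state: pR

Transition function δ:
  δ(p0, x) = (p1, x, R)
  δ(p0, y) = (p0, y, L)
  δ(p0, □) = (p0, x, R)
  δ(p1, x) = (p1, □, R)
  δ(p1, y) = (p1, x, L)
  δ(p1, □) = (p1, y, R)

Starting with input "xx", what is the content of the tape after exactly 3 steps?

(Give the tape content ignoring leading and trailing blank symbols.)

Execution trace:
Initial: [p0]xx
Step 1: δ(p0, x) = (p1, x, R) → x[p1]x
Step 2: δ(p1, x) = (p1, □, R) → x□[p1]□
Step 3: δ(p1, □) = (p1, y, R) → x□y[p1]□

After 3 steps, the tape (ignoring leading/trailing blanks) is: x□y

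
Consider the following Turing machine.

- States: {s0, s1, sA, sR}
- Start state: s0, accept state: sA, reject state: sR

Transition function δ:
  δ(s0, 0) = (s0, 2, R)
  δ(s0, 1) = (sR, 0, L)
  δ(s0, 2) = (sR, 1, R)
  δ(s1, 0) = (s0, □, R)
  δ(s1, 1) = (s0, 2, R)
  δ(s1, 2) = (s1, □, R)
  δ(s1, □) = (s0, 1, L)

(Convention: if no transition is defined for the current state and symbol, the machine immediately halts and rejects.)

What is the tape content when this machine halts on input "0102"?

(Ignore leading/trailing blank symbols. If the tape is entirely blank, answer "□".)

Execution trace:
Initial: [s0]0102
Step 1: δ(s0, 0) = (s0, 2, R) → 2[s0]102
Step 2: δ(s0, 1) = (sR, 0, L) → [sR]2002

The machine reaches the reject state sR and halts.

Final tape (ignoring leading/trailing blanks): 2002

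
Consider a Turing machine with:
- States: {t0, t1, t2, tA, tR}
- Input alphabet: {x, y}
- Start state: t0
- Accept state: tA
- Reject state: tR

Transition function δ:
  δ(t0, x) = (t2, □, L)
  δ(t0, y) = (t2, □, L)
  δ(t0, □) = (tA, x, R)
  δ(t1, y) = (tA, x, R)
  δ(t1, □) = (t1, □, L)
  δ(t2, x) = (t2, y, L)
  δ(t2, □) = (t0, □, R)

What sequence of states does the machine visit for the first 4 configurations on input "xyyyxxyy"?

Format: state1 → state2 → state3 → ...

Execution trace:
Initial: [t0]xyyyxxyy
Step 1: δ(t0, x) = (t2, □, L) → [t2]□□yyyxxyy
Step 2: δ(t2, □) = (t0, □, R) → □[t0]□yyyxxyy
Step 3: δ(t0, □) = (tA, x, R) → □x[tA]yyyxxyy

The machine reaches the accept state tA and halts.

State sequence: t0 → t2 → t0 → tA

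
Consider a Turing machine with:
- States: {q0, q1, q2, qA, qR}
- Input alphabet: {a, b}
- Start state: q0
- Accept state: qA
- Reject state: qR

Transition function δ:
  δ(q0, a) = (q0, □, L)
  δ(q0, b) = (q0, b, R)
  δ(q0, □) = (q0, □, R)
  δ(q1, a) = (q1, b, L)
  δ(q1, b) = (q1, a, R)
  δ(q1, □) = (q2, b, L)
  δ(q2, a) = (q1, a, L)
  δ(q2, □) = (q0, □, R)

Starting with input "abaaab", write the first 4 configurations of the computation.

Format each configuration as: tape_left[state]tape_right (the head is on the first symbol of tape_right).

Transitions applied:
Step 1: δ(q0, a) = (q0, □, L)
Step 2: δ(q0, □) = (q0, □, R)
Step 3: δ(q0, □) = (q0, □, R)

The first 4 configurations are:
[q0]abaaab ⊢ [q0]□□baaab ⊢ □[q0]□baaab ⊢ □□[q0]baaab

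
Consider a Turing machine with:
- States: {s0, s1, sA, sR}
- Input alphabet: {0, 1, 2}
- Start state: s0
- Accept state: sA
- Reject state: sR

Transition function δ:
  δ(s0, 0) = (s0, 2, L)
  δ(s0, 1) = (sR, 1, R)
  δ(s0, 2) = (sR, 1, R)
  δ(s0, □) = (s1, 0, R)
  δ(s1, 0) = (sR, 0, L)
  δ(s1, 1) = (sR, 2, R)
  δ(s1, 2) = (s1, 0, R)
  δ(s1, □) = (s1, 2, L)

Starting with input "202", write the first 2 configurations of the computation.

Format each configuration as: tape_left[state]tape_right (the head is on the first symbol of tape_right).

Transitions applied:
Step 1: δ(s0, 2) = (sR, 1, R)

The first 2 configurations are:
[s0]202 ⊢ 1[sR]02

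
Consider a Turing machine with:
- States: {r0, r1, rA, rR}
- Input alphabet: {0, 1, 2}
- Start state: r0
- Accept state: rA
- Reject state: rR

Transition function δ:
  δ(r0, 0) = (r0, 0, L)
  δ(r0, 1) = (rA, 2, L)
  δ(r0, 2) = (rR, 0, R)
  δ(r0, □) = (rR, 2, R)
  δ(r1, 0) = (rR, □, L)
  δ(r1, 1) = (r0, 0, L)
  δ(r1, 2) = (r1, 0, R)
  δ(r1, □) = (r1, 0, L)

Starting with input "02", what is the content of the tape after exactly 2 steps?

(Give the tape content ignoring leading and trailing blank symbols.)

Execution trace:
Initial: [r0]02
Step 1: δ(r0, 0) = (r0, 0, L) → [r0]□02
Step 2: δ(r0, □) = (rR, 2, R) → 2[rR]02

The machine reaches the reject state rR and halts.

After 2 steps, the tape (ignoring leading/trailing blanks) is: 202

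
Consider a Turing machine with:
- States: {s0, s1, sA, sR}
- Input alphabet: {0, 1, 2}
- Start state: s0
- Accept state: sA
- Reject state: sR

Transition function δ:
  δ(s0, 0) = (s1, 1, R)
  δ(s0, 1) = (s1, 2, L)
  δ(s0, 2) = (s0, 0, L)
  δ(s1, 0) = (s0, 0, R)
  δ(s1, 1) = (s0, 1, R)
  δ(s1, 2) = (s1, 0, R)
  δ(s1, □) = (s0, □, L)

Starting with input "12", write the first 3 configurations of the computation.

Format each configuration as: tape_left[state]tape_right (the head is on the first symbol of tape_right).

Transitions applied:
Step 1: δ(s0, 1) = (s1, 2, L)
Step 2: δ(s1, □) = (s0, □, L)

The first 3 configurations are:
[s0]12 ⊢ [s1]□22 ⊢ [s0]□□22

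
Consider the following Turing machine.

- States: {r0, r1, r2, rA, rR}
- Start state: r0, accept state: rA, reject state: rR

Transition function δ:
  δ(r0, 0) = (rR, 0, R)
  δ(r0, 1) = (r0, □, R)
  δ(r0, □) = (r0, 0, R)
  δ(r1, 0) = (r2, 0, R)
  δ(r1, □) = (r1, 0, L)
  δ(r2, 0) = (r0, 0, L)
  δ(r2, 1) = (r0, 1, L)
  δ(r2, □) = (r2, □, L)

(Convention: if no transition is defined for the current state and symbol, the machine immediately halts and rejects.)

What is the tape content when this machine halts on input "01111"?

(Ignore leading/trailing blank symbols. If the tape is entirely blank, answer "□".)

Execution trace:
Initial: [r0]01111
Step 1: δ(r0, 0) = (rR, 0, R) → 0[rR]1111

The machine reaches the reject state rR and halts.

Final tape (ignoring leading/trailing blanks): 01111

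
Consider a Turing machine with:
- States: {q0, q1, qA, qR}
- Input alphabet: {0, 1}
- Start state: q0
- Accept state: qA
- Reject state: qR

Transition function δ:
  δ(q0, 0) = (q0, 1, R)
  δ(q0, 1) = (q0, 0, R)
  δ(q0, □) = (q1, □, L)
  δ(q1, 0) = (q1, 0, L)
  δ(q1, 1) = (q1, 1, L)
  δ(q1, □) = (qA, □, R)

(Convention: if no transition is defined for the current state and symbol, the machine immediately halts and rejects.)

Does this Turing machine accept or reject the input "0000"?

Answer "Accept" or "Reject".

Execution trace:
Initial: [q0]0000
Step 1: δ(q0, 0) = (q0, 1, R) → 1[q0]000
Step 2: δ(q0, 0) = (q0, 1, R) → 11[q0]00
Step 3: δ(q0, 0) = (q0, 1, R) → 111[q0]0
Step 4: δ(q0, 0) = (q0, 1, R) → 1111[q0]□
Step 5: δ(q0, □) = (q1, □, L) → 111[q1]1□
Step 6: δ(q1, 1) = (q1, 1, L) → 11[q1]11□
Step 7: δ(q1, 1) = (q1, 1, L) → 1[q1]111□
Step 8: δ(q1, 1) = (q1, 1, L) → [q1]1111□
Step 9: δ(q1, 1) = (q1, 1, L) → [q1]□1111□
Step 10: δ(q1, □) = (qA, □, R) → □[qA]1111□

The machine reaches the accept state qA and halts.

Answer: Accept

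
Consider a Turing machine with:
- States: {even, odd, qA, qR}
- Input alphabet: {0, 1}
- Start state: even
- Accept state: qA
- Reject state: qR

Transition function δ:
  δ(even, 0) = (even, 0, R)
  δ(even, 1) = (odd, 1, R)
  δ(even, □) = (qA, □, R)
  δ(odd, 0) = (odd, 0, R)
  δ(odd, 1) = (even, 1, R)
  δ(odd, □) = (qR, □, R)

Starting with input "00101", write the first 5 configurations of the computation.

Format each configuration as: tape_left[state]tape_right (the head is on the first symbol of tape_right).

Transitions applied:
Step 1: δ(even, 0) = (even, 0, R)
Step 2: δ(even, 0) = (even, 0, R)
Step 3: δ(even, 1) = (odd, 1, R)
Step 4: δ(odd, 0) = (odd, 0, R)

The first 5 configurations are:
[even]00101 ⊢ 0[even]0101 ⊢ 00[even]101 ⊢ 001[odd]01 ⊢ 0010[odd]1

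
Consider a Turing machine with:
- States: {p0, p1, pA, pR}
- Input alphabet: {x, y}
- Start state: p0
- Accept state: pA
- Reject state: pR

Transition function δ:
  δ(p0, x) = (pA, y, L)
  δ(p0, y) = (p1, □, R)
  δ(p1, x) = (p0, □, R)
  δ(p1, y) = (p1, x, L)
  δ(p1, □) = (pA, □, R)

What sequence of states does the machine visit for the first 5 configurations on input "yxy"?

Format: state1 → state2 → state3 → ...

Execution trace:
Initial: [p0]yxy
Step 1: δ(p0, y) = (p1, □, R) → □[p1]xy
Step 2: δ(p1, x) = (p0, □, R) → □□[p0]y
Step 3: δ(p0, y) = (p1, □, R) → □□□[p1]□
Step 4: δ(p1, □) = (pA, □, R) → □□□□[pA]□

The machine reaches the accept state pA and halts.

State sequence: p0 → p1 → p0 → p1 → pA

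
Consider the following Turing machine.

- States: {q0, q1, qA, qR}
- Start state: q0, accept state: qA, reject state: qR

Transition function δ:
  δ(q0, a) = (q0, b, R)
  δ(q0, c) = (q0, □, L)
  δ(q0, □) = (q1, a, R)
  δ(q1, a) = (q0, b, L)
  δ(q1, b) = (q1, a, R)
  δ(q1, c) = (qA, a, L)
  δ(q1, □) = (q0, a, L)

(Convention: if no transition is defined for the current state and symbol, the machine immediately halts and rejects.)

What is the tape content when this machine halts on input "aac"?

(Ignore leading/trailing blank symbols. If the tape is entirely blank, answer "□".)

Execution trace:
Initial: [q0]aac
Step 1: δ(q0, a) = (q0, b, R) → b[q0]ac
Step 2: δ(q0, a) = (q0, b, R) → bb[q0]c
Step 3: δ(q0, c) = (q0, □, L) → b[q0]b□

No transition is defined for δ(q0, b). By convention the machine halts and rejects.

Final tape (ignoring leading/trailing blanks): bb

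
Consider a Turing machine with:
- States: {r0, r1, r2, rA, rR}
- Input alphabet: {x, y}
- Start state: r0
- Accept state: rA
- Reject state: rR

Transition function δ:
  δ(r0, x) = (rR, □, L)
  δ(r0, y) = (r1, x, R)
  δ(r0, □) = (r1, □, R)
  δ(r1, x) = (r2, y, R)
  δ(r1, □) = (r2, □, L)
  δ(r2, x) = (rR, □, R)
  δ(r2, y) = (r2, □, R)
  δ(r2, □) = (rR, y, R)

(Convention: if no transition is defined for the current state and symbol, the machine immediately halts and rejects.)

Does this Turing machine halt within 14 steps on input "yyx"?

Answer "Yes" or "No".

Execution trace:
Initial: [r0]yyx
Step 1: δ(r0, y) = (r1, x, R) → x[r1]yx

No transition is defined for δ(r1, y). By convention the machine halts and rejects.
The machine halted after 1 step (within the 14-step bound).

Answer: Yes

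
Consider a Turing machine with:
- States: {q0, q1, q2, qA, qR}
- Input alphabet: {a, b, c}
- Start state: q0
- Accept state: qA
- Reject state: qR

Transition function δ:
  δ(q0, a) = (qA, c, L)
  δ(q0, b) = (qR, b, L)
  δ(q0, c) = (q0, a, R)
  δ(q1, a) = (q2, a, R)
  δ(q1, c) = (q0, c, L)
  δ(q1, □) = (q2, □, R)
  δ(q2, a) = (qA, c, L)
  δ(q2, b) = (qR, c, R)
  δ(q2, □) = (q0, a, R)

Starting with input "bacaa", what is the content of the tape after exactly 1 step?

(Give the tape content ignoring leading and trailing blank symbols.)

Execution trace:
Initial: [q0]bacaa
Step 1: δ(q0, b) = (qR, b, L) → [qR]□bacaa

The machine reaches the reject state qR and halts.

After 1 step, the tape (ignoring leading/trailing blanks) is: bacaa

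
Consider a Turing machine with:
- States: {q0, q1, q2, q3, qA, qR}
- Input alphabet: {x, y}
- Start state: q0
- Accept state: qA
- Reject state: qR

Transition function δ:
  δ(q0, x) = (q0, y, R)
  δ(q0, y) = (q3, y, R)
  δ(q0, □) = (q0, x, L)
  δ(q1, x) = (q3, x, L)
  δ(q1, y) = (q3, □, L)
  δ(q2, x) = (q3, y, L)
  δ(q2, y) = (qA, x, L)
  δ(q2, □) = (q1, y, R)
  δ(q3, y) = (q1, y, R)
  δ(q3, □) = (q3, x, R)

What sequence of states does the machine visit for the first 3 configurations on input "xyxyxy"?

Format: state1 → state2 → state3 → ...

Execution trace:
Initial: [q0]xyxyxy
Step 1: δ(q0, x) = (q0, y, R) → y[q0]yxyxy
Step 2: δ(q0, y) = (q3, y, R) → yy[q3]xyxy

No transition is defined for δ(q3, x). By convention the machine halts and rejects.

State sequence: q0 → q0 → q3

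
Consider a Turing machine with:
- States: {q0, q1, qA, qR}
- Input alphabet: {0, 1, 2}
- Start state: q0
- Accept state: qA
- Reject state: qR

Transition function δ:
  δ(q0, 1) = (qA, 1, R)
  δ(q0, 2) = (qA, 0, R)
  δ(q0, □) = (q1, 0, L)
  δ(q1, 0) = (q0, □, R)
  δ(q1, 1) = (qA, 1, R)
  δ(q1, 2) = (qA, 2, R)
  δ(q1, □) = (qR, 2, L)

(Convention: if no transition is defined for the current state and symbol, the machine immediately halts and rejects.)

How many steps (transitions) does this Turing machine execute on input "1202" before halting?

Execution trace:
Initial: [q0]1202
Step 1: δ(q0, 1) = (qA, 1, R) → 1[qA]202

The machine reaches the accept state qA and halts.

The machine executed 1 step before halting.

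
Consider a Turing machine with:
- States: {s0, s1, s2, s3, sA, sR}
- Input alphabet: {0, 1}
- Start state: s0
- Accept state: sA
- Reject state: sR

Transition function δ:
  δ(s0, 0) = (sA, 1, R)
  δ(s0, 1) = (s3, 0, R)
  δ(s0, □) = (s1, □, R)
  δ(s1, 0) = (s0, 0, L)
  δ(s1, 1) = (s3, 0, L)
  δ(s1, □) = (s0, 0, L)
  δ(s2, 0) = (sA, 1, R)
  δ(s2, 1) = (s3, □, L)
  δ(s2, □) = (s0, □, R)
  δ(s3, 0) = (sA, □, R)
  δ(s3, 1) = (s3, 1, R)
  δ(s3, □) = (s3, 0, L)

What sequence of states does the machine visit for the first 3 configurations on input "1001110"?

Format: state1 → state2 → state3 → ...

Execution trace:
Initial: [s0]1001110
Step 1: δ(s0, 1) = (s3, 0, R) → 0[s3]001110
Step 2: δ(s3, 0) = (sA, □, R) → 0□[sA]01110

The machine reaches the accept state sA and halts.

State sequence: s0 → s3 → sA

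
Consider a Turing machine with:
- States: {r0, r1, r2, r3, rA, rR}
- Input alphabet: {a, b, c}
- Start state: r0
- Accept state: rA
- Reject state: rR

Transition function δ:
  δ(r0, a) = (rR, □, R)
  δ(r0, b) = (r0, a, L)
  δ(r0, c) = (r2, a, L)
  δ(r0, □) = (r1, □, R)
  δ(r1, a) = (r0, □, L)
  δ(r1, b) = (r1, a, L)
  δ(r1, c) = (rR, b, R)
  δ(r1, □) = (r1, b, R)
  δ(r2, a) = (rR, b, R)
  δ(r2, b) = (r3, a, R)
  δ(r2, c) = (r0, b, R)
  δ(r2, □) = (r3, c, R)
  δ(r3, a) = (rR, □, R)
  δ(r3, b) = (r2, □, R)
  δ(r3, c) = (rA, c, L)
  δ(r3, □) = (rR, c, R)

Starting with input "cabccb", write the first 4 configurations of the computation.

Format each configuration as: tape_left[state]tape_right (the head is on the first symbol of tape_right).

Transitions applied:
Step 1: δ(r0, c) = (r2, a, L)
Step 2: δ(r2, □) = (r3, c, R)
Step 3: δ(r3, a) = (rR, □, R)

The first 4 configurations are:
[r0]cabccb ⊢ [r2]□aabccb ⊢ c[r3]aabccb ⊢ c□[rR]abccb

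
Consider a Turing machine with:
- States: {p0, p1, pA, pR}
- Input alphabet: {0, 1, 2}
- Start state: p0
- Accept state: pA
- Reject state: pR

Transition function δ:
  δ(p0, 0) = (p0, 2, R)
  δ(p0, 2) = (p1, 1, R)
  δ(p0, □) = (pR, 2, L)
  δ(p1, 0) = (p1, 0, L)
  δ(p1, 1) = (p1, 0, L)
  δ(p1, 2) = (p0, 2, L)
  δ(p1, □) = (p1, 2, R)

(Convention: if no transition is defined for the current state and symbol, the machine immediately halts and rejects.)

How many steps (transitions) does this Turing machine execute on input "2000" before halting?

Execution trace:
Initial: [p0]2000
Step 1: δ(p0, 2) = (p1, 1, R) → 1[p1]000
Step 2: δ(p1, 0) = (p1, 0, L) → [p1]1000
Step 3: δ(p1, 1) = (p1, 0, L) → [p1]□0000
Step 4: δ(p1, □) = (p1, 2, R) → 2[p1]0000
Step 5: δ(p1, 0) = (p1, 0, L) → [p1]20000
Step 6: δ(p1, 2) = (p0, 2, L) → [p0]□20000
Step 7: δ(p0, □) = (pR, 2, L) → [pR]□220000

The machine reaches the reject state pR and halts.

The machine executed 7 steps before halting.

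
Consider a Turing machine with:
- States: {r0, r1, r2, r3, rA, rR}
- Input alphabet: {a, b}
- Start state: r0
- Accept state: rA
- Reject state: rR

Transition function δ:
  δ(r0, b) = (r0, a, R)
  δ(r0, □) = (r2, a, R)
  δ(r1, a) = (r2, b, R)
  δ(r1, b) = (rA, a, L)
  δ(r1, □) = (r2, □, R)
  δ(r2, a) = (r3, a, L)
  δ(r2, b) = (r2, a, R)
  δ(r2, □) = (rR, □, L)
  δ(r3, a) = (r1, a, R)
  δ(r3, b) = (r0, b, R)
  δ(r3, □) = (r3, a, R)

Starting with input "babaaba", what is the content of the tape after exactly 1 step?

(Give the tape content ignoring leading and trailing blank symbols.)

Execution trace:
Initial: [r0]babaaba
Step 1: δ(r0, b) = (r0, a, R) → a[r0]abaaba

No transition is defined for δ(r0, a). By convention the machine halts and rejects.

After 1 step, the tape (ignoring leading/trailing blanks) is: aabaaba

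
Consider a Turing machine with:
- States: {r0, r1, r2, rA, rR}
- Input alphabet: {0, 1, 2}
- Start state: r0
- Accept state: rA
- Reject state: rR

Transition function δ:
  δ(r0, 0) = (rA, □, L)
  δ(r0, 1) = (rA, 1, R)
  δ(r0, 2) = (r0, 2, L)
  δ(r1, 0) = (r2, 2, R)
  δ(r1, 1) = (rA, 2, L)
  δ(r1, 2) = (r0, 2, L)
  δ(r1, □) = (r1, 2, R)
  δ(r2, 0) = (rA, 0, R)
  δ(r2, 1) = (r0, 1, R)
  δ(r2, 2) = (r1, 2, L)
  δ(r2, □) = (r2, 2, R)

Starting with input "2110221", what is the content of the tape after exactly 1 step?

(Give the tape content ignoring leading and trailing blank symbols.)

Execution trace:
Initial: [r0]2110221
Step 1: δ(r0, 2) = (r0, 2, L) → [r0]□2110221

No transition is defined for δ(r0, □). By convention the machine halts and rejects.

After 1 step, the tape (ignoring leading/trailing blanks) is: 2110221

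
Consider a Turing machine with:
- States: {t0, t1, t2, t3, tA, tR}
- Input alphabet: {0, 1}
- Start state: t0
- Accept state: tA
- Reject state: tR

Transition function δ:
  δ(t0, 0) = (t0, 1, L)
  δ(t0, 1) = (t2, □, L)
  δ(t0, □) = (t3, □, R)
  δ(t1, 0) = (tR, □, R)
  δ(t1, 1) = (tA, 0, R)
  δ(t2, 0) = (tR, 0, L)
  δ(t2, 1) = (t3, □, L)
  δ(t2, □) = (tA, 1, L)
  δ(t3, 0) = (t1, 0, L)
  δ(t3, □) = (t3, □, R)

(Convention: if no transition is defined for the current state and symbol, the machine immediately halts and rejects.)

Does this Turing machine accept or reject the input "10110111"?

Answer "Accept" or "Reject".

Execution trace:
Initial: [t0]10110111
Step 1: δ(t0, 1) = (t2, □, L) → [t2]□□0110111
Step 2: δ(t2, □) = (tA, 1, L) → [tA]□1□0110111

The machine reaches the accept state tA and halts.

Answer: Accept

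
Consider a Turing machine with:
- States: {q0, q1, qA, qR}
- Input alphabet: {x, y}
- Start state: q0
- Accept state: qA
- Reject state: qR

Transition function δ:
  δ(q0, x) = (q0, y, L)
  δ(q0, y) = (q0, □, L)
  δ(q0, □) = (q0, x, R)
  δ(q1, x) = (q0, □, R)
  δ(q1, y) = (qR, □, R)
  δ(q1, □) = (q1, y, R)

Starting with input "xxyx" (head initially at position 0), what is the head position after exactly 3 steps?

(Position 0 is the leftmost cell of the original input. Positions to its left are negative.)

Execution trace (head position shown):
Step 0: [q0]xxyx  (head at position 0)
Step 1: move left → [q0]□yxyx  (head at position -1)
Step 2: move right → x[q0]yxyx  (head at position 0)
Step 3: move left → [q0]x□xyx  (head at position -1)

After 3 steps, the head is at position -1.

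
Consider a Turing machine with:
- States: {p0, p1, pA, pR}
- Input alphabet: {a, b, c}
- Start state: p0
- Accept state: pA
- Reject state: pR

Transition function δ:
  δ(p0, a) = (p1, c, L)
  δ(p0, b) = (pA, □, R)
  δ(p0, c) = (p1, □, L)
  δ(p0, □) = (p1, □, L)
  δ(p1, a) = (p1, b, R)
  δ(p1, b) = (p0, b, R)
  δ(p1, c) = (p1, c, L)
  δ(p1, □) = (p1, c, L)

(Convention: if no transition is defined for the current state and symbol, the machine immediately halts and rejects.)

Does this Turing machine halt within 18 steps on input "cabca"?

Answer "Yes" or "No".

Execution trace:
Initial: [p0]cabca
Step 1: δ(p0, c) = (p1, □, L) → [p1]□□abca
Step 2: δ(p1, □) = (p1, c, L) → [p1]□c□abca
Step 3: δ(p1, □) = (p1, c, L) → [p1]□cc□abca
Step 4: δ(p1, □) = (p1, c, L) → [p1]□ccc□abca
Step 5: δ(p1, □) = (p1, c, L) → [p1]□cccc□abca
Step 6: δ(p1, □) = (p1, c, L) → [p1]□ccccc□abca
Step 7: δ(p1, □) = (p1, c, L) → [p1]□cccccc□abca
Step 8: δ(p1, □) = (p1, c, L) → [p1]□ccccccc□abca
Step 9: δ(p1, □) = (p1, c, L) → [p1]□cccccccc□abca
Step 10: δ(p1, □) = (p1, c, L) → [p1]□ccccccccc□abca
Step 11: δ(p1, □) = (p1, c, L) → [p1]□cccccccccc□abca
Step 12: δ(p1, □) = (p1, c, L) → [p1]□ccccccccccc□abca
Step 13: δ(p1, □) = (p1, c, L) → [p1]□cccccccccccc□abca
Step 14: δ(p1, □) = (p1, c, L) → [p1]□ccccccccccccc□abca
Step 15: δ(p1, □) = (p1, c, L) → [p1]□cccccccccccccc□abca
Step 16: δ(p1, □) = (p1, c, L) → [p1]□ccccccccccccccc□abca
Step 17: δ(p1, □) = (p1, c, L) → [p1]□cccccccccccccccc□abca
Step 18: δ(p1, □) = (p1, c, L) → [p1]□ccccccccccccccccc□abca

The machine has not reached a halting state after 18 steps.
The machine did not halt within the 18-step bound.

Answer: No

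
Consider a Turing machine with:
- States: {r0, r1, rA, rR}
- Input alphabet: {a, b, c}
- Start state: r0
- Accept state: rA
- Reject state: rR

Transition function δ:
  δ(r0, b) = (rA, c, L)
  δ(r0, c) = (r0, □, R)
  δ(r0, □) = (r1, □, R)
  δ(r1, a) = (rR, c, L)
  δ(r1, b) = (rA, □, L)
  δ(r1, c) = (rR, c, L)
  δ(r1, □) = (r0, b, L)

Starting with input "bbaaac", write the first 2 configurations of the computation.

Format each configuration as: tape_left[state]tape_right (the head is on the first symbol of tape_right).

Transitions applied:
Step 1: δ(r0, b) = (rA, c, L)

The first 2 configurations are:
[r0]bbaaac ⊢ [rA]□cbaaac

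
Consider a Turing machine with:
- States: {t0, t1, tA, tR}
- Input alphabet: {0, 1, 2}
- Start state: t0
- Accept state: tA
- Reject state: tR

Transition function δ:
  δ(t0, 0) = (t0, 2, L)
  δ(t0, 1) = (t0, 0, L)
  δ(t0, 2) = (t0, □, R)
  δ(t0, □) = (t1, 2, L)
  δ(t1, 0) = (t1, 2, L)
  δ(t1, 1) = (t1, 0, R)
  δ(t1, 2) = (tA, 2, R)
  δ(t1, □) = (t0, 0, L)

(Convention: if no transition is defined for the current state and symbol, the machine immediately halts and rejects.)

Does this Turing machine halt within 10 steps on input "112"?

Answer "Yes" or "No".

Execution trace:
Initial: [t0]112
Step 1: δ(t0, 1) = (t0, 0, L) → [t0]□012
Step 2: δ(t0, □) = (t1, 2, L) → [t1]□2012
Step 3: δ(t1, □) = (t0, 0, L) → [t0]□02012
Step 4: δ(t0, □) = (t1, 2, L) → [t1]□202012
Step 5: δ(t1, □) = (t0, 0, L) → [t0]□0202012
Step 6: δ(t0, □) = (t1, 2, L) → [t1]□20202012
Step 7: δ(t1, □) = (t0, 0, L) → [t0]□020202012
Step 8: δ(t0, □) = (t1, 2, L) → [t1]□2020202012
Step 9: δ(t1, □) = (t0, 0, L) → [t0]□02020202012
Step 10: δ(t0, □) = (t1, 2, L) → [t1]□202020202012

The machine has not reached a halting state after 10 steps.
The machine did not halt within the 10-step bound.

Answer: No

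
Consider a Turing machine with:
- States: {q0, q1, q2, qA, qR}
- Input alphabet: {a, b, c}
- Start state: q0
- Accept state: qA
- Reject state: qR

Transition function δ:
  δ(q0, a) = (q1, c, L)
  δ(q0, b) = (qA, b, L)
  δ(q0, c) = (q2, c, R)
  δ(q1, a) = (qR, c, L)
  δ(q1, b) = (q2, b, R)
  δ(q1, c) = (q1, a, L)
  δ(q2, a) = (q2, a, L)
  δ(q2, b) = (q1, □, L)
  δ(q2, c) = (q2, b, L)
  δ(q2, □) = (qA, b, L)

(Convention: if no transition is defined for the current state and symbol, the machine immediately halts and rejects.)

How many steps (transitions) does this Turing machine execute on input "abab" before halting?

Execution trace:
Initial: [q0]abab
Step 1: δ(q0, a) = (q1, c, L) → [q1]□cbab

No transition is defined for δ(q1, □). By convention the machine halts and rejects.

The machine executed 1 step before halting.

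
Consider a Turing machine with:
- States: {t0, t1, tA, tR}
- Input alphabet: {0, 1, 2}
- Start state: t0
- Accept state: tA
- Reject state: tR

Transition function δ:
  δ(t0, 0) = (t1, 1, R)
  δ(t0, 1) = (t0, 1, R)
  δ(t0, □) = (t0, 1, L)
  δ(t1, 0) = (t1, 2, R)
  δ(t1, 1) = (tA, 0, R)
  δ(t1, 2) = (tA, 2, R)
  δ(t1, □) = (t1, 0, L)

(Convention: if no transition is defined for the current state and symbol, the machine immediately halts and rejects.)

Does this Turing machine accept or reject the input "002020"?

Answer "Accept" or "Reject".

Execution trace:
Initial: [t0]002020
Step 1: δ(t0, 0) = (t1, 1, R) → 1[t1]02020
Step 2: δ(t1, 0) = (t1, 2, R) → 12[t1]2020
Step 3: δ(t1, 2) = (tA, 2, R) → 122[tA]020

The machine reaches the accept state tA and halts.

Answer: Accept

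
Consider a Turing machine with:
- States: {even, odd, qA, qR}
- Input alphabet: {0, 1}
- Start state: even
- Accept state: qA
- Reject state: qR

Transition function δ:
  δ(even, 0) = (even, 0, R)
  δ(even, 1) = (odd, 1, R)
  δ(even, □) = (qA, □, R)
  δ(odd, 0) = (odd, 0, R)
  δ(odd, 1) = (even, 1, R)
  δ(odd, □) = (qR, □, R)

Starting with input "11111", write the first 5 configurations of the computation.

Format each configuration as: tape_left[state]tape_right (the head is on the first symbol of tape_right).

Transitions applied:
Step 1: δ(even, 1) = (odd, 1, R)
Step 2: δ(odd, 1) = (even, 1, R)
Step 3: δ(even, 1) = (odd, 1, R)
Step 4: δ(odd, 1) = (even, 1, R)

The first 5 configurations are:
[even]11111 ⊢ 1[odd]1111 ⊢ 11[even]111 ⊢ 111[odd]11 ⊢ 1111[even]1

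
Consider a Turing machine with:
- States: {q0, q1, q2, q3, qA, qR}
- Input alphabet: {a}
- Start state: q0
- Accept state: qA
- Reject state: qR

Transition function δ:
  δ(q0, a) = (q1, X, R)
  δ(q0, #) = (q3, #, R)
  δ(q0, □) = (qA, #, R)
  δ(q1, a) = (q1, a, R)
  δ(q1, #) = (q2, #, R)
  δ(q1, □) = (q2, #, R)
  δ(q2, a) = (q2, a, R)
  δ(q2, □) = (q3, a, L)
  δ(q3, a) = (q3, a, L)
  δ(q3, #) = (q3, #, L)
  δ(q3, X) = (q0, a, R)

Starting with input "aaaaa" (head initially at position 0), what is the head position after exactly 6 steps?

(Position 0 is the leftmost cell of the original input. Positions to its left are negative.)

Execution trace (head position shown):
Step 0: [q0]aaaaa  (head at position 0)
Step 1: move right → X[q1]aaaa  (head at position 1)
Step 2: move right → Xa[q1]aaa  (head at position 2)
Step 3: move right → Xaa[q1]aa  (head at position 3)
Step 4: move right → Xaaa[q1]a  (head at position 4)
Step 5: move right → Xaaaa[q1]□  (head at position 5)
Step 6: move right → Xaaaa#[q2]□  (head at position 6)

After 6 steps, the head is at position 6.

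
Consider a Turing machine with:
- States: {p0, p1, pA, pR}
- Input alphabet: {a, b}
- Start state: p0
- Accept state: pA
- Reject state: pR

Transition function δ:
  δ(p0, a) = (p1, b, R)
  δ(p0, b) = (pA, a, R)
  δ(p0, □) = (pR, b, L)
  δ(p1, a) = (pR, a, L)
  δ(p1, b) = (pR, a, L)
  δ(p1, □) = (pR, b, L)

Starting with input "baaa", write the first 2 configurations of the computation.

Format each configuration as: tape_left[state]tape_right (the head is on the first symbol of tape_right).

Transitions applied:
Step 1: δ(p0, b) = (pA, a, R)

The first 2 configurations are:
[p0]baaa ⊢ a[pA]aaa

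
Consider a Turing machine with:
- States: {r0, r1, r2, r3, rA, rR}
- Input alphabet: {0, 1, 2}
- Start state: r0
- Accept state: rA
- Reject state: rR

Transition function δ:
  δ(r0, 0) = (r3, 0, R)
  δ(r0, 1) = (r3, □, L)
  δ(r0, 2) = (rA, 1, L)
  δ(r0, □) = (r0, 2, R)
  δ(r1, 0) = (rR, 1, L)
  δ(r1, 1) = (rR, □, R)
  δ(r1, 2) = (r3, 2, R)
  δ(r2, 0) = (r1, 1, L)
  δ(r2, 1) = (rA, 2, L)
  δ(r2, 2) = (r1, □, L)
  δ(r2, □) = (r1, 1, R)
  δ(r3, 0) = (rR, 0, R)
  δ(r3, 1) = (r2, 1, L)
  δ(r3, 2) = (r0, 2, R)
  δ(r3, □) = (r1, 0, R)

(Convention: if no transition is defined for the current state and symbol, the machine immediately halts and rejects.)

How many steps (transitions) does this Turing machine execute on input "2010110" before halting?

Execution trace:
Initial: [r0]2010110
Step 1: δ(r0, 2) = (rA, 1, L) → [rA]□1010110

The machine reaches the accept state rA and halts.

The machine executed 1 step before halting.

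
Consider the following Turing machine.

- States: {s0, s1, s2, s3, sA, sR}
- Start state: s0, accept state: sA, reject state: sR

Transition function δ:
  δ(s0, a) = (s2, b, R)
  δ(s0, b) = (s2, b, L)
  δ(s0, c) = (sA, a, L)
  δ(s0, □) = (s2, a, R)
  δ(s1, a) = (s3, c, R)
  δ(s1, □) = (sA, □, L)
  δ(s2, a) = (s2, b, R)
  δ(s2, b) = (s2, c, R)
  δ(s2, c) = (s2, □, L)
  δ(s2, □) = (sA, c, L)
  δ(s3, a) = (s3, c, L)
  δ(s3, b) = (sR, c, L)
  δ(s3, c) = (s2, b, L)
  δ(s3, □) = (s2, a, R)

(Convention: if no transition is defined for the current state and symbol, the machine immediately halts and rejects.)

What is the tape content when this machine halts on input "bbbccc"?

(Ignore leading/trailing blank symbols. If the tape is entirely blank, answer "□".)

Execution trace:
Initial: [s0]bbbccc
Step 1: δ(s0, b) = (s2, b, L) → [s2]□bbbccc
Step 2: δ(s2, □) = (sA, c, L) → [sA]□cbbbccc

The machine reaches the accept state sA and halts.

Final tape (ignoring leading/trailing blanks): cbbbccc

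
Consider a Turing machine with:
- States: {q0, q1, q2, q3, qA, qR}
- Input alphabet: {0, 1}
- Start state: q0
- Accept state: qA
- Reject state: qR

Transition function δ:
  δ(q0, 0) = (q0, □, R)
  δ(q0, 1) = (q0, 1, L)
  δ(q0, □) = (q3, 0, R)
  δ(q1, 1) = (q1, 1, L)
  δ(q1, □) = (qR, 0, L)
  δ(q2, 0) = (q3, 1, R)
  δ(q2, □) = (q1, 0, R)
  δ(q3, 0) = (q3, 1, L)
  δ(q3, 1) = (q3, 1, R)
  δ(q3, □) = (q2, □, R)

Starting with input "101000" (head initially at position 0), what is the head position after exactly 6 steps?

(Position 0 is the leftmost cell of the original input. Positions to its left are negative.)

Execution trace (head position shown):
Step 0: [q0]101000  (head at position 0)
Step 1: move left → [q0]□101000  (head at position -1)
Step 2: move right → 0[q3]101000  (head at position 0)
Step 3: move right → 01[q3]01000  (head at position 1)
Step 4: move left → 0[q3]111000  (head at position 0)
Step 5: move right → 01[q3]11000  (head at position 1)
Step 6: move right → 011[q3]1000  (head at position 2)

After 6 steps, the head is at position 2.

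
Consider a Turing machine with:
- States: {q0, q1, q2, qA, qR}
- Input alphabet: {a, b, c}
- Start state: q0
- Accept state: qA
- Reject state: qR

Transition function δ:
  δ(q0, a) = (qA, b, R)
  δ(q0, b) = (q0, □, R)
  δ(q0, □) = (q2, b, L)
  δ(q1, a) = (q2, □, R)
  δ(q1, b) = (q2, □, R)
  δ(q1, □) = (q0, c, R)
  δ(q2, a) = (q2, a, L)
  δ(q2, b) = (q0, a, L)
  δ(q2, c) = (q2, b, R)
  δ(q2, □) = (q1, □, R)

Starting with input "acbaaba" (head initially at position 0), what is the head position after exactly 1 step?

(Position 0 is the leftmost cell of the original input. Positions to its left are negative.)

Execution trace (head position shown):
Step 0: [q0]acbaaba  (head at position 0)
Step 1: move right → b[qA]cbaaba  (head at position 1)

After 1 step, the head is at position 1.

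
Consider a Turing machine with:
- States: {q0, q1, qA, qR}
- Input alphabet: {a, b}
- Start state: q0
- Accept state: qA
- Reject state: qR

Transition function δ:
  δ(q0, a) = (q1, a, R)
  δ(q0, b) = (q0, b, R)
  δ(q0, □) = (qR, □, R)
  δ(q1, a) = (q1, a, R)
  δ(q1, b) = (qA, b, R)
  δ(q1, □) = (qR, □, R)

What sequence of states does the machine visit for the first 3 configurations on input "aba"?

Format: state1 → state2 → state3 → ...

Execution trace:
Initial: [q0]aba
Step 1: δ(q0, a) = (q1, a, R) → a[q1]ba
Step 2: δ(q1, b) = (qA, b, R) → ab[qA]a

The machine reaches the accept state qA and halts.

State sequence: q0 → q1 → qA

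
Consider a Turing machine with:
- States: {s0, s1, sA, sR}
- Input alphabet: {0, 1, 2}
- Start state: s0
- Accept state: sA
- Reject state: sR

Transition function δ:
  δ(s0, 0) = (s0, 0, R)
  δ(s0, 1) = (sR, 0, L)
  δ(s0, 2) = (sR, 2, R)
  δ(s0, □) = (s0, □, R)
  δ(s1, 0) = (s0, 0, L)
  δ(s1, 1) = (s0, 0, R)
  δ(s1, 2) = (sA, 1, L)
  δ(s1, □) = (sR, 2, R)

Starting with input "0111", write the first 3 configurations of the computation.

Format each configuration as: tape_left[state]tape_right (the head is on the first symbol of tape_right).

Transitions applied:
Step 1: δ(s0, 0) = (s0, 0, R)
Step 2: δ(s0, 1) = (sR, 0, L)

The first 3 configurations are:
[s0]0111 ⊢ 0[s0]111 ⊢ [sR]0011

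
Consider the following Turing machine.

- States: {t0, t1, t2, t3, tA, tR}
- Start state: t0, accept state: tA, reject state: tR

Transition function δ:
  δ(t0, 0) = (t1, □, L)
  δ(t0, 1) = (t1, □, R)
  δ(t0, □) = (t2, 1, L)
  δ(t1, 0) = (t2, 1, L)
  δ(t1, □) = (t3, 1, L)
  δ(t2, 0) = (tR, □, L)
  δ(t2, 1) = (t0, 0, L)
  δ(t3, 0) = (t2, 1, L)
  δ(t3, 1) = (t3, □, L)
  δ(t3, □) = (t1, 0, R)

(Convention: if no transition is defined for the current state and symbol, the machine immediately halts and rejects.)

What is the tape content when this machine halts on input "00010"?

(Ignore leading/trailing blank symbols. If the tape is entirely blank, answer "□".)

Execution trace:
Initial: [t0]00010
Step 1: δ(t0, 0) = (t1, □, L) → [t1]□□0010
Step 2: δ(t1, □) = (t3, 1, L) → [t3]□1□0010
Step 3: δ(t3, □) = (t1, 0, R) → 0[t1]1□0010

No transition is defined for δ(t1, 1). By convention the machine halts and rejects.

Final tape (ignoring leading/trailing blanks): 01□0010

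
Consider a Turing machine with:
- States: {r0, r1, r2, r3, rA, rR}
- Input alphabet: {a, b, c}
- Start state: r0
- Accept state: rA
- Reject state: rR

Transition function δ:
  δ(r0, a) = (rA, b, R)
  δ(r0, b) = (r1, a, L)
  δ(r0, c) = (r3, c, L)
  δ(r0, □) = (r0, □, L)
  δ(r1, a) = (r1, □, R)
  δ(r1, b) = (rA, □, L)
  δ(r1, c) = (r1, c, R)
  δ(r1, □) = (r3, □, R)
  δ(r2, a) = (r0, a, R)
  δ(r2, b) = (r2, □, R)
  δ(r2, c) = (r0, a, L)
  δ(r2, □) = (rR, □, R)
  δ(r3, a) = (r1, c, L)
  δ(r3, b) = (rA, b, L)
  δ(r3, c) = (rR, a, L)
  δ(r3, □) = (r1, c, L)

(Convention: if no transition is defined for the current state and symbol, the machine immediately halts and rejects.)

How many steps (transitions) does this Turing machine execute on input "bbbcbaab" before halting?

Execution trace:
Initial: [r0]bbbcbaab
Step 1: δ(r0, b) = (r1, a, L) → [r1]□abbcbaab
Step 2: δ(r1, □) = (r3, □, R) → □[r3]abbcbaab
Step 3: δ(r3, a) = (r1, c, L) → [r1]□cbbcbaab
Step 4: δ(r1, □) = (r3, □, R) → □[r3]cbbcbaab
Step 5: δ(r3, c) = (rR, a, L) → [rR]□abbcbaab

The machine reaches the reject state rR and halts.

The machine executed 5 steps before halting.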